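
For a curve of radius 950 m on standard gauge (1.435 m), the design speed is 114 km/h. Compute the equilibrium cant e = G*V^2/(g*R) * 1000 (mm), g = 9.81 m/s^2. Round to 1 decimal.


Convert speed: V = 114 / 3.6 = 31.6667 m/s
Apply formula: e = 1.435 * 31.6667^2 / (9.81 * 950)
e = 1.435 * 1002.7778 / 9319.5
e = 0.154406 m = 154.4 mm

154.4


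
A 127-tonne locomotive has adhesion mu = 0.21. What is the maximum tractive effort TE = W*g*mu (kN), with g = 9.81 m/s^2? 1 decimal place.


TE_max = W * g * mu
TE_max = 127 * 9.81 * 0.21
TE_max = 1245.87 * 0.21
TE_max = 261.6 kN

261.6


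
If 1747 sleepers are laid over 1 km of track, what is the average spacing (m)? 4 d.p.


Spacing = 1000 m / number of sleepers
Spacing = 1000 / 1747
Spacing = 0.5724 m

0.5724


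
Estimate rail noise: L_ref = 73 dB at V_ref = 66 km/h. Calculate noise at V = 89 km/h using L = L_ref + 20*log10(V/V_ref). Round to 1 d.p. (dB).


V/V_ref = 89 / 66 = 1.348485
log10(1.348485) = 0.129846
20 * 0.129846 = 2.5969
L = 73 + 2.5969 = 75.6 dB

75.6


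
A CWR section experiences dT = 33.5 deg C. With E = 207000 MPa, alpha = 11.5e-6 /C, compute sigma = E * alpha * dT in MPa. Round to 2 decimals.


sigma = E * alpha * dT
sigma = 207000 * 11.5e-6 * 33.5
sigma = 2.3805 * 33.5
sigma = 79.75 MPa

79.75


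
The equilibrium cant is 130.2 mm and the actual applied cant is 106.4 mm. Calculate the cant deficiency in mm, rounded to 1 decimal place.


Cant deficiency = equilibrium cant - actual cant
CD = 130.2 - 106.4
CD = 23.8 mm

23.8


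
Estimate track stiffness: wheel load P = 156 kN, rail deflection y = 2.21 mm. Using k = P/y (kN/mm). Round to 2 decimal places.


Track stiffness k = P / y
k = 156 / 2.21
k = 70.59 kN/mm

70.59


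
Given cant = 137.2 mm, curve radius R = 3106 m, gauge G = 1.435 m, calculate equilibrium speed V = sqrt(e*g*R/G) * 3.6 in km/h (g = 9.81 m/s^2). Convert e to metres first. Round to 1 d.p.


Convert cant: e = 137.2 mm = 0.1372 m
V_ms = sqrt(0.1372 * 9.81 * 3106 / 1.435)
V_ms = sqrt(2913.215883) = 53.9742 m/s
V = 53.9742 * 3.6 = 194.3 km/h

194.3


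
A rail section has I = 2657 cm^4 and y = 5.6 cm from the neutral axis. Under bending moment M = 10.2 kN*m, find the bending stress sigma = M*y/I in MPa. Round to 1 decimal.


Convert units:
M = 10.2 kN*m = 10200000 N*mm
y = 5.6 cm = 56 mm
I = 2657 cm^4 = 26570000 mm^4
sigma = 10200000 * 56 / 26570000
sigma = 21.5 MPa

21.5


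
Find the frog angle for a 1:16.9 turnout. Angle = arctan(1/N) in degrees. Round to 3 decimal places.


1/N = 1/16.9 = 0.059172
angle = arctan(0.059172) = 0.059103 rad
angle = 0.059103 * 180/pi = 3.386 degrees

3.386


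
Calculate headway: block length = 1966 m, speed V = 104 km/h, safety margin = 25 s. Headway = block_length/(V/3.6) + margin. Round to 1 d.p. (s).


V = 104 / 3.6 = 28.8889 m/s
Block traversal time = 1966 / 28.8889 = 68.0538 s
Headway = 68.0538 + 25
Headway = 93.1 s

93.1


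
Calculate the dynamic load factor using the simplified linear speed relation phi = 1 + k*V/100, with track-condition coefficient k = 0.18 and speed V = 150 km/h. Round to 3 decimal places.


phi = 1 + k * V / 100
phi = 1 + 0.18 * 150 / 100
phi = 1 + 0.27
phi = 1.270

1.270


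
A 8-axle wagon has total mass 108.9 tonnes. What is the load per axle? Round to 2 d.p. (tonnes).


Load per axle = total weight / number of axles
Load = 108.9 / 8
Load = 13.61 tonnes

13.61


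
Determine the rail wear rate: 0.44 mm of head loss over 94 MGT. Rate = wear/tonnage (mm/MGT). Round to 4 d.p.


Wear rate = total wear / cumulative tonnage
Rate = 0.44 / 94
Rate = 0.0047 mm/MGT

0.0047


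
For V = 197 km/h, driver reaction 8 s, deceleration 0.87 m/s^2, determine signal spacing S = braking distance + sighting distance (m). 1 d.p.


V = 197 / 3.6 = 54.7222 m/s
Braking distance = 54.7222^2 / (2*0.87) = 1720.9894 m
Sighting distance = 54.7222 * 8 = 437.7778 m
S = 1720.9894 + 437.7778 = 2158.8 m

2158.8


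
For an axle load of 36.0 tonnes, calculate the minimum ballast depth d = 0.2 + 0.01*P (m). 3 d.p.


d = 0.2 + 0.01 * 36.0
d = 0.2 + 0.36
d = 0.560 m

0.560


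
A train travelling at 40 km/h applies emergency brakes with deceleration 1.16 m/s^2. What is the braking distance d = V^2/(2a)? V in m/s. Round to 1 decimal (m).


Convert speed: V = 40 / 3.6 = 11.1111 m/s
V^2 = 123.4568
d = 123.4568 / (2 * 1.16)
d = 123.4568 / 2.32
d = 53.2 m

53.2


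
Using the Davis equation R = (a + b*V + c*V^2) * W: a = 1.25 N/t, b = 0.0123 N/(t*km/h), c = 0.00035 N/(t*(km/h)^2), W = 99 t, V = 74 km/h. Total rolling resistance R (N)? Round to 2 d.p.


b*V = 0.0123 * 74 = 0.9102
c*V^2 = 0.00035 * 5476 = 1.9166
R_per_t = 1.25 + 0.9102 + 1.9166 = 4.0768 N/t
R_total = 4.0768 * 99 = 403.60 N

403.60


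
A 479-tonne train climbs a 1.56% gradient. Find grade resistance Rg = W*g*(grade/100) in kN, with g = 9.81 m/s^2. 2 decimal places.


Rg = W * 9.81 * grade / 100
Rg = 479 * 9.81 * 1.56 / 100
Rg = 4698.99 * 0.0156
Rg = 73.30 kN

73.30


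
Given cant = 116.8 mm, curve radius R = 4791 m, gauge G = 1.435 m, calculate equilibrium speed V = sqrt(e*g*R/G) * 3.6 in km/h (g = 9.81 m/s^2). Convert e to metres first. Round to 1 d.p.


Convert cant: e = 116.8 mm = 0.1168 m
V_ms = sqrt(0.1168 * 9.81 * 4791 / 1.435)
V_ms = sqrt(3825.481622) = 61.8505 m/s
V = 61.8505 * 3.6 = 222.7 km/h

222.7


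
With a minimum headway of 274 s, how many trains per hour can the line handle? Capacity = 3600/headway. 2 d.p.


Capacity = 3600 / headway
Capacity = 3600 / 274
Capacity = 13.14 trains/hour

13.14


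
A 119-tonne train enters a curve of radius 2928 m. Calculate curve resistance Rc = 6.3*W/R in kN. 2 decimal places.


Rc = 6.3 * W / R
Rc = 6.3 * 119 / 2928
Rc = 749.7 / 2928
Rc = 0.26 kN

0.26


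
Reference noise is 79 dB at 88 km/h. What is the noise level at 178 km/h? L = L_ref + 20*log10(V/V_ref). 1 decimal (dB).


V/V_ref = 178 / 88 = 2.022727
log10(2.022727) = 0.305937
20 * 0.305937 = 6.1187
L = 79 + 6.1187 = 85.1 dB

85.1


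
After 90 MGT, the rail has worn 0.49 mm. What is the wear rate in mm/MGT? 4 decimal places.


Wear rate = total wear / cumulative tonnage
Rate = 0.49 / 90
Rate = 0.0054 mm/MGT

0.0054


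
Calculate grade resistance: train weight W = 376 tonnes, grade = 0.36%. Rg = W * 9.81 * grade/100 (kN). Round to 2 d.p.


Rg = W * 9.81 * grade / 100
Rg = 376 * 9.81 * 0.36 / 100
Rg = 3688.56 * 0.0036
Rg = 13.28 kN

13.28


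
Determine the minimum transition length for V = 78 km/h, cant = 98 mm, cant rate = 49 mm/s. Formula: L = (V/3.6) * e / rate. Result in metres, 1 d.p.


Convert speed: V = 78 / 3.6 = 21.6667 m/s
L = 21.6667 * 98 / 49
L = 2123.3333 / 49
L = 43.3 m

43.3


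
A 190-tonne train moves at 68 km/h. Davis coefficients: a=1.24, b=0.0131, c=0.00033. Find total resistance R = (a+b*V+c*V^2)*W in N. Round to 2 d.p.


b*V = 0.0131 * 68 = 0.8908
c*V^2 = 0.00033 * 4624 = 1.52592
R_per_t = 1.24 + 0.8908 + 1.52592 = 3.65672 N/t
R_total = 3.65672 * 190 = 694.78 N

694.78


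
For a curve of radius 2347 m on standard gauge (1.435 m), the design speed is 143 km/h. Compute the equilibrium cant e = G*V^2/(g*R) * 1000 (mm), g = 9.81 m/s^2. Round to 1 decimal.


Convert speed: V = 143 / 3.6 = 39.7222 m/s
Apply formula: e = 1.435 * 39.7222^2 / (9.81 * 2347)
e = 1.435 * 1577.8549 / 23024.07
e = 0.098342 m = 98.3 mm

98.3


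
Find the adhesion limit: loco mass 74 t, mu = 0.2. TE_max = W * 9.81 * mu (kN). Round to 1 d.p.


TE_max = W * g * mu
TE_max = 74 * 9.81 * 0.2
TE_max = 725.94 * 0.2
TE_max = 145.2 kN

145.2


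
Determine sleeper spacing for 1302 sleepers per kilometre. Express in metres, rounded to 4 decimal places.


Spacing = 1000 m / number of sleepers
Spacing = 1000 / 1302
Spacing = 0.7680 m

0.7680


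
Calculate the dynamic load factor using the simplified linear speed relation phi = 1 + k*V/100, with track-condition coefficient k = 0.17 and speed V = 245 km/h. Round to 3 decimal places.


phi = 1 + k * V / 100
phi = 1 + 0.17 * 245 / 100
phi = 1 + 0.4165
phi = 1.417

1.417


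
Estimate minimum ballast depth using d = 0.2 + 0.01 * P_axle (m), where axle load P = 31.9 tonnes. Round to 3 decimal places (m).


d = 0.2 + 0.01 * 31.9
d = 0.2 + 0.319
d = 0.519 m

0.519


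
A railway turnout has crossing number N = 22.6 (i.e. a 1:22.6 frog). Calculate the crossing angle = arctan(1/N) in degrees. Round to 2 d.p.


1/N = 1/22.6 = 0.044248
angle = arctan(0.044248) = 0.044219 rad
angle = 0.044219 * 180/pi = 2.53 degrees

2.53


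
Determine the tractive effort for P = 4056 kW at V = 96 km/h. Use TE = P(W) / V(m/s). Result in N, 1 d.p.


Convert: P = 4056 kW = 4056000 W
V = 96 / 3.6 = 26.6667 m/s
TE = 4056000 / 26.6667
TE = 152100.0 N

152100.0


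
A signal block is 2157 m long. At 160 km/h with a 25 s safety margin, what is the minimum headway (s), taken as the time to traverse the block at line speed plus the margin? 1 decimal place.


V = 160 / 3.6 = 44.4444 m/s
Block traversal time = 2157 / 44.4444 = 48.5325 s
Headway = 48.5325 + 25
Headway = 73.5 s

73.5


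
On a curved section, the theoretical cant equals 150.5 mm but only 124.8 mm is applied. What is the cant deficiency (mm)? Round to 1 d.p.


Cant deficiency = equilibrium cant - actual cant
CD = 150.5 - 124.8
CD = 25.7 mm

25.7


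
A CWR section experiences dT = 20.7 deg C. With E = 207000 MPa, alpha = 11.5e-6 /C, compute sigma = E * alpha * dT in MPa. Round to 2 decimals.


sigma = E * alpha * dT
sigma = 207000 * 11.5e-6 * 20.7
sigma = 2.3805 * 20.7
sigma = 49.28 MPa

49.28


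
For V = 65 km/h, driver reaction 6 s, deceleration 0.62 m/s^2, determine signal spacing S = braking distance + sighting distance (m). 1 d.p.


V = 65 / 3.6 = 18.0556 m/s
Braking distance = 18.0556^2 / (2*0.62) = 262.9057 m
Sighting distance = 18.0556 * 6 = 108.3333 m
S = 262.9057 + 108.3333 = 371.2 m

371.2


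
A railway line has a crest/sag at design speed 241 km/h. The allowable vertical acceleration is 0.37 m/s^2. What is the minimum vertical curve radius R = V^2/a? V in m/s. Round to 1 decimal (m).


Convert speed: V = 241 / 3.6 = 66.9444 m/s
V^2 = 4481.5586 m^2/s^2
R_v = 4481.5586 / 0.37
R_v = 12112.3 m

12112.3


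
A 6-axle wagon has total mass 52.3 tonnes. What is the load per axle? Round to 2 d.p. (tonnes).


Load per axle = total weight / number of axles
Load = 52.3 / 6
Load = 8.72 tonnes

8.72


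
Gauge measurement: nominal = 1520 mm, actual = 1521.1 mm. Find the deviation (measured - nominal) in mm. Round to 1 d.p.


Deviation = measured - nominal
Deviation = 1521.1 - 1520
Deviation = 1.1 mm

1.1


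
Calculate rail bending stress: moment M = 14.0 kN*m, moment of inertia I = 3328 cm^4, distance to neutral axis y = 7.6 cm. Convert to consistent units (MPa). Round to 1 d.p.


Convert units:
M = 14.0 kN*m = 14000000 N*mm
y = 7.6 cm = 76 mm
I = 3328 cm^4 = 33280000 mm^4
sigma = 14000000 * 76 / 33280000
sigma = 32.0 MPa

32.0


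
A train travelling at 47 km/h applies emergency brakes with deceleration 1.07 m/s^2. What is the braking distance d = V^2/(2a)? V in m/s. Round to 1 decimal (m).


Convert speed: V = 47 / 3.6 = 13.0556 m/s
V^2 = 170.4475
d = 170.4475 / (2 * 1.07)
d = 170.4475 / 2.14
d = 79.6 m

79.6


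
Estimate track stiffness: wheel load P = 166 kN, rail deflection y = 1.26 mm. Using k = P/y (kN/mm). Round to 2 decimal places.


Track stiffness k = P / y
k = 166 / 1.26
k = 131.75 kN/mm

131.75


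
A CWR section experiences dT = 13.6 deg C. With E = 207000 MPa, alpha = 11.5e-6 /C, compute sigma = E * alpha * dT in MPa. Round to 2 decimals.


sigma = E * alpha * dT
sigma = 207000 * 11.5e-6 * 13.6
sigma = 2.3805 * 13.6
sigma = 32.37 MPa

32.37


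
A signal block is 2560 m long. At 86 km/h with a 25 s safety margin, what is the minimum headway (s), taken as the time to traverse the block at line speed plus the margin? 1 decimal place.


V = 86 / 3.6 = 23.8889 m/s
Block traversal time = 2560 / 23.8889 = 107.1628 s
Headway = 107.1628 + 25
Headway = 132.2 s

132.2


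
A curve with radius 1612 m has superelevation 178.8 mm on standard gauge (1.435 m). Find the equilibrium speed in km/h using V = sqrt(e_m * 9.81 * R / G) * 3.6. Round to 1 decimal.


Convert cant: e = 178.8 mm = 0.1788 m
V_ms = sqrt(0.1788 * 9.81 * 1612 / 1.435)
V_ms = sqrt(1970.378492) = 44.3889 m/s
V = 44.3889 * 3.6 = 159.8 km/h

159.8


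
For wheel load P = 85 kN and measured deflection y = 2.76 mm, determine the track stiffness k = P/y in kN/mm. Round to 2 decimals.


Track stiffness k = P / y
k = 85 / 2.76
k = 30.80 kN/mm

30.80


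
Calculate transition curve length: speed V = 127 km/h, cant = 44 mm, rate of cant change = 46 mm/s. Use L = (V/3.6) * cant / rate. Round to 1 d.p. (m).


Convert speed: V = 127 / 3.6 = 35.2778 m/s
L = 35.2778 * 44 / 46
L = 1552.2222 / 46
L = 33.7 m

33.7


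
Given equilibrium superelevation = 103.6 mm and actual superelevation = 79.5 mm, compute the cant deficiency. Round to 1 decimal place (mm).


Cant deficiency = equilibrium cant - actual cant
CD = 103.6 - 79.5
CD = 24.1 mm

24.1


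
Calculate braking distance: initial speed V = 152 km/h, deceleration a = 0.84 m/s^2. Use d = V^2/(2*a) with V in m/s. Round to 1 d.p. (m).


Convert speed: V = 152 / 3.6 = 42.2222 m/s
V^2 = 1782.716
d = 1782.716 / (2 * 0.84)
d = 1782.716 / 1.68
d = 1061.1 m

1061.1


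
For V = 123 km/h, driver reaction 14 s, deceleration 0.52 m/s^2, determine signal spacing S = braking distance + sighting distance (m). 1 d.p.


V = 123 / 3.6 = 34.1667 m/s
Braking distance = 34.1667^2 / (2*0.52) = 1122.4626 m
Sighting distance = 34.1667 * 14 = 478.3333 m
S = 1122.4626 + 478.3333 = 1600.8 m

1600.8


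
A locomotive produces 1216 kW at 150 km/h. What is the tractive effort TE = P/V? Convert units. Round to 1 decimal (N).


Convert: P = 1216 kW = 1216000 W
V = 150 / 3.6 = 41.6667 m/s
TE = 1216000 / 41.6667
TE = 29184.0 N

29184.0


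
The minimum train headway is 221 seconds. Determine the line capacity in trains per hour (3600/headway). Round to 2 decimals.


Capacity = 3600 / headway
Capacity = 3600 / 221
Capacity = 16.29 trains/hour

16.29


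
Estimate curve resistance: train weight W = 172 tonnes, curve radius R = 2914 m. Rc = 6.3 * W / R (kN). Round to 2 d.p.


Rc = 6.3 * W / R
Rc = 6.3 * 172 / 2914
Rc = 1083.6 / 2914
Rc = 0.37 kN

0.37


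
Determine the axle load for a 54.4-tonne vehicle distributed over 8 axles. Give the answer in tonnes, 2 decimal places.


Load per axle = total weight / number of axles
Load = 54.4 / 8
Load = 6.80 tonnes

6.80


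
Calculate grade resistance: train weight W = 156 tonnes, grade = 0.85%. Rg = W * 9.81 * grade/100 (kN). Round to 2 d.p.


Rg = W * 9.81 * grade / 100
Rg = 156 * 9.81 * 0.85 / 100
Rg = 1530.36 * 0.0085
Rg = 13.01 kN

13.01


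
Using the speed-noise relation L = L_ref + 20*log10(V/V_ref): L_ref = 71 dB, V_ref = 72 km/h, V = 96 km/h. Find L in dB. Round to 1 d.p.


V/V_ref = 96 / 72 = 1.333333
log10(1.333333) = 0.124939
20 * 0.124939 = 2.4988
L = 71 + 2.4988 = 73.5 dB

73.5


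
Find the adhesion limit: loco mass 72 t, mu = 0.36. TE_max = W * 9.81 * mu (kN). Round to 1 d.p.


TE_max = W * g * mu
TE_max = 72 * 9.81 * 0.36
TE_max = 706.32 * 0.36
TE_max = 254.3 kN

254.3


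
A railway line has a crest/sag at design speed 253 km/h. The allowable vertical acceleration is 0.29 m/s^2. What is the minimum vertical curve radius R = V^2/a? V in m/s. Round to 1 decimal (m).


Convert speed: V = 253 / 3.6 = 70.2778 m/s
V^2 = 4938.966 m^2/s^2
R_v = 4938.966 / 0.29
R_v = 17030.9 m

17030.9


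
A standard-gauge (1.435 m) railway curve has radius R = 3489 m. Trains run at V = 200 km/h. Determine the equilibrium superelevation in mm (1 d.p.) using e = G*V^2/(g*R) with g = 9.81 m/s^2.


Convert speed: V = 200 / 3.6 = 55.5556 m/s
Apply formula: e = 1.435 * 55.5556^2 / (9.81 * 3489)
e = 1.435 * 3086.4198 / 34227.09
e = 0.129401 m = 129.4 mm

129.4


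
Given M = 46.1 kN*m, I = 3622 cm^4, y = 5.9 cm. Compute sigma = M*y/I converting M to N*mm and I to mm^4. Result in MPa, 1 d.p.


Convert units:
M = 46.1 kN*m = 46100000 N*mm
y = 5.9 cm = 59 mm
I = 3622 cm^4 = 36220000 mm^4
sigma = 46100000 * 59 / 36220000
sigma = 75.1 MPa

75.1


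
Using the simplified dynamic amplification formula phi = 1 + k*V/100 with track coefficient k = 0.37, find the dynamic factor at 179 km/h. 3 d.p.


phi = 1 + k * V / 100
phi = 1 + 0.37 * 179 / 100
phi = 1 + 0.6623
phi = 1.662

1.662


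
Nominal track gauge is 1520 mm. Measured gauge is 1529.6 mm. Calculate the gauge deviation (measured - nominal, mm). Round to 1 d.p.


Deviation = measured - nominal
Deviation = 1529.6 - 1520
Deviation = 9.6 mm

9.6


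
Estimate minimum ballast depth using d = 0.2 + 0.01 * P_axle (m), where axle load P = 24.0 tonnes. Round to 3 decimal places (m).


d = 0.2 + 0.01 * 24.0
d = 0.2 + 0.24
d = 0.440 m

0.440


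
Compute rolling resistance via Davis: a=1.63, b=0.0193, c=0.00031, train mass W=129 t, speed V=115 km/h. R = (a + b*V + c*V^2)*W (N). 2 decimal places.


b*V = 0.0193 * 115 = 2.2195
c*V^2 = 0.00031 * 13225 = 4.09975
R_per_t = 1.63 + 2.2195 + 4.09975 = 7.94925 N/t
R_total = 7.94925 * 129 = 1025.45 N

1025.45


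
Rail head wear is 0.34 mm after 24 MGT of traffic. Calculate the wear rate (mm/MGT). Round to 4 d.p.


Wear rate = total wear / cumulative tonnage
Rate = 0.34 / 24
Rate = 0.0142 mm/MGT

0.0142


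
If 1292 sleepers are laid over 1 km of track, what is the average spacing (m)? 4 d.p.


Spacing = 1000 m / number of sleepers
Spacing = 1000 / 1292
Spacing = 0.7740 m

0.7740


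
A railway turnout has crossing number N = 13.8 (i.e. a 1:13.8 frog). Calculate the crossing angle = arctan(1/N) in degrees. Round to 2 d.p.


1/N = 1/13.8 = 0.072464
angle = arctan(0.072464) = 0.072337 rad
angle = 0.072337 * 180/pi = 4.14 degrees

4.14


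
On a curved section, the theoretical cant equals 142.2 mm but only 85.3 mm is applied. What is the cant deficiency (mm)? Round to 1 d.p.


Cant deficiency = equilibrium cant - actual cant
CD = 142.2 - 85.3
CD = 56.9 mm

56.9


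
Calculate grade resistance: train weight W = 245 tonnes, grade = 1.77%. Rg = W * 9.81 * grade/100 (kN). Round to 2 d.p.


Rg = W * 9.81 * grade / 100
Rg = 245 * 9.81 * 1.77 / 100
Rg = 2403.45 * 0.0177
Rg = 42.54 kN

42.54


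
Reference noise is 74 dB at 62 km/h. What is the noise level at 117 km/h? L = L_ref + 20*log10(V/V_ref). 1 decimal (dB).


V/V_ref = 117 / 62 = 1.887097
log10(1.887097) = 0.275794
20 * 0.275794 = 5.5159
L = 74 + 5.5159 = 79.5 dB

79.5


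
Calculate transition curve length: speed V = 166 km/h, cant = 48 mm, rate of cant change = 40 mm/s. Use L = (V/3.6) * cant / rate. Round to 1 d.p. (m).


Convert speed: V = 166 / 3.6 = 46.1111 m/s
L = 46.1111 * 48 / 40
L = 2213.3333 / 40
L = 55.3 m

55.3


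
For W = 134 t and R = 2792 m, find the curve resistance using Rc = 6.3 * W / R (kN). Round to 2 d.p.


Rc = 6.3 * W / R
Rc = 6.3 * 134 / 2792
Rc = 844.2 / 2792
Rc = 0.30 kN

0.30


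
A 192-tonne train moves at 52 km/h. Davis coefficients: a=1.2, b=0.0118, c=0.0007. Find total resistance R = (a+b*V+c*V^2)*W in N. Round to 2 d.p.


b*V = 0.0118 * 52 = 0.6136
c*V^2 = 0.0007 * 2704 = 1.8928
R_per_t = 1.2 + 0.6136 + 1.8928 = 3.7064 N/t
R_total = 3.7064 * 192 = 711.63 N

711.63


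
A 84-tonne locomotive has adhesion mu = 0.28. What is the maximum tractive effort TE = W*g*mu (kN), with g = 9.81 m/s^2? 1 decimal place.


TE_max = W * g * mu
TE_max = 84 * 9.81 * 0.28
TE_max = 824.04 * 0.28
TE_max = 230.7 kN

230.7


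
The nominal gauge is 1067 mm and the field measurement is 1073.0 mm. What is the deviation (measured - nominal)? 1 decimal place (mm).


Deviation = measured - nominal
Deviation = 1073.0 - 1067
Deviation = 6.0 mm

6.0


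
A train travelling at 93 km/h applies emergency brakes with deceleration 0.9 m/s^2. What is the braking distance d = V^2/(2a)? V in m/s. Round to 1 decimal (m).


Convert speed: V = 93 / 3.6 = 25.8333 m/s
V^2 = 667.3611
d = 667.3611 / (2 * 0.9)
d = 667.3611 / 1.8
d = 370.8 m

370.8


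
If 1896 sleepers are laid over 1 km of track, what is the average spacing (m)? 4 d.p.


Spacing = 1000 m / number of sleepers
Spacing = 1000 / 1896
Spacing = 0.5274 m

0.5274


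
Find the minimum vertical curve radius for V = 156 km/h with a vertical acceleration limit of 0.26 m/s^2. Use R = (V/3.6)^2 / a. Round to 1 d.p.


Convert speed: V = 156 / 3.6 = 43.3333 m/s
V^2 = 1877.7778 m^2/s^2
R_v = 1877.7778 / 0.26
R_v = 7222.2 m

7222.2


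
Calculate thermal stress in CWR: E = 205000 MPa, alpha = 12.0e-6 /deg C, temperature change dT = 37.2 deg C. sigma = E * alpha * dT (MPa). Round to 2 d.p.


sigma = E * alpha * dT
sigma = 205000 * 12.0e-6 * 37.2
sigma = 2.46 * 37.2
sigma = 91.51 MPa

91.51


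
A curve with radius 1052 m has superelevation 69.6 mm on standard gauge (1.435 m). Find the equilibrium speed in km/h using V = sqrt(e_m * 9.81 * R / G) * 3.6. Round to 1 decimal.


Convert cant: e = 69.6 mm = 0.0696 m
V_ms = sqrt(0.0696 * 9.81 * 1052 / 1.435)
V_ms = sqrt(500.543799) = 22.3728 m/s
V = 22.3728 * 3.6 = 80.5 km/h

80.5


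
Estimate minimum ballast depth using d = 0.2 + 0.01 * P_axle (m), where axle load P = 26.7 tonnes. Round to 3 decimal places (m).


d = 0.2 + 0.01 * 26.7
d = 0.2 + 0.267
d = 0.467 m

0.467


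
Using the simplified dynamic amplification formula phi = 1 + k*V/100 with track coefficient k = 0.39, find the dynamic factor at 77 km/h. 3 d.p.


phi = 1 + k * V / 100
phi = 1 + 0.39 * 77 / 100
phi = 1 + 0.3003
phi = 1.300

1.300


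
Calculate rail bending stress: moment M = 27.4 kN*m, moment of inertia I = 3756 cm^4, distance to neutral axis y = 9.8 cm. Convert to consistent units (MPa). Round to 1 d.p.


Convert units:
M = 27.4 kN*m = 27400000 N*mm
y = 9.8 cm = 98 mm
I = 3756 cm^4 = 37560000 mm^4
sigma = 27400000 * 98 / 37560000
sigma = 71.5 MPa

71.5


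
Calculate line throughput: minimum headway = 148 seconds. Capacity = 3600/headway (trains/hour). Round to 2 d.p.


Capacity = 3600 / headway
Capacity = 3600 / 148
Capacity = 24.32 trains/hour

24.32


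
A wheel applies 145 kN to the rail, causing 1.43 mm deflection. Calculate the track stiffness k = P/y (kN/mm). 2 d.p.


Track stiffness k = P / y
k = 145 / 1.43
k = 101.40 kN/mm

101.40


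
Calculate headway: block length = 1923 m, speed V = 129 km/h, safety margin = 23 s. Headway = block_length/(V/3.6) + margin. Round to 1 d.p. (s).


V = 129 / 3.6 = 35.8333 m/s
Block traversal time = 1923 / 35.8333 = 53.6651 s
Headway = 53.6651 + 23
Headway = 76.7 s

76.7


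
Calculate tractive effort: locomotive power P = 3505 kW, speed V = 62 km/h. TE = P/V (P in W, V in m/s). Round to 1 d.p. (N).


Convert: P = 3505 kW = 3505000 W
V = 62 / 3.6 = 17.2222 m/s
TE = 3505000 / 17.2222
TE = 203516.1 N

203516.1


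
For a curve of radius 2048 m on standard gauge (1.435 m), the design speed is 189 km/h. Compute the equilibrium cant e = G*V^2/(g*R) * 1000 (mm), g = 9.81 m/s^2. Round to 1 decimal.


Convert speed: V = 189 / 3.6 = 52.5 m/s
Apply formula: e = 1.435 * 52.5^2 / (9.81 * 2048)
e = 1.435 * 2756.25 / 20090.88
e = 0.196866 m = 196.9 mm

196.9


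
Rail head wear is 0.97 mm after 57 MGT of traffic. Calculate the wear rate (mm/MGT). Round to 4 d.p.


Wear rate = total wear / cumulative tonnage
Rate = 0.97 / 57
Rate = 0.0170 mm/MGT

0.0170


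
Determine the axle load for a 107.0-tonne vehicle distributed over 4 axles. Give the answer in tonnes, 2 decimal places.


Load per axle = total weight / number of axles
Load = 107.0 / 4
Load = 26.75 tonnes

26.75


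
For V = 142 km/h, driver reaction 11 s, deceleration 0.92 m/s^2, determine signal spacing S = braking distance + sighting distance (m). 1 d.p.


V = 142 / 3.6 = 39.4444 m/s
Braking distance = 39.4444^2 / (2*0.92) = 845.5784 m
Sighting distance = 39.4444 * 11 = 433.8889 m
S = 845.5784 + 433.8889 = 1279.5 m

1279.5


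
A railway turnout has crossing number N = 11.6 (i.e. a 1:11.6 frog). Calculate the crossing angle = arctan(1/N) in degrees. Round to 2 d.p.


1/N = 1/11.6 = 0.086207
angle = arctan(0.086207) = 0.085994 rad
angle = 0.085994 * 180/pi = 4.93 degrees

4.93


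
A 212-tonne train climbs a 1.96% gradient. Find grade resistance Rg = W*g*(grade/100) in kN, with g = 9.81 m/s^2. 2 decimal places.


Rg = W * 9.81 * grade / 100
Rg = 212 * 9.81 * 1.96 / 100
Rg = 2079.72 * 0.0196
Rg = 40.76 kN

40.76


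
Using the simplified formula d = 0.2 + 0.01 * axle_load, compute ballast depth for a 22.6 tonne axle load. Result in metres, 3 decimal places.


d = 0.2 + 0.01 * 22.6
d = 0.2 + 0.226
d = 0.426 m

0.426


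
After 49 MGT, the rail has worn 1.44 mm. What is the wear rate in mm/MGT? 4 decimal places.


Wear rate = total wear / cumulative tonnage
Rate = 1.44 / 49
Rate = 0.0294 mm/MGT

0.0294


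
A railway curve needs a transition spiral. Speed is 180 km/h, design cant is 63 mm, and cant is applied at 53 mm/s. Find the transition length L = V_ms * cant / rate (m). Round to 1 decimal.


Convert speed: V = 180 / 3.6 = 50.0 m/s
L = 50.0 * 63 / 53
L = 3150.0 / 53
L = 59.4 m

59.4


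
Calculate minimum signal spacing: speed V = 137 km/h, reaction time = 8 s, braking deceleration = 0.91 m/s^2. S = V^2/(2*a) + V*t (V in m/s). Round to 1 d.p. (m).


V = 137 / 3.6 = 38.0556 m/s
Braking distance = 38.0556^2 / (2*0.91) = 795.7282 m
Sighting distance = 38.0556 * 8 = 304.4444 m
S = 795.7282 + 304.4444 = 1100.2 m

1100.2


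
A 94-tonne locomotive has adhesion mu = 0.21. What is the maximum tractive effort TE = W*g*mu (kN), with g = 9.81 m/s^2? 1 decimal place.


TE_max = W * g * mu
TE_max = 94 * 9.81 * 0.21
TE_max = 922.14 * 0.21
TE_max = 193.6 kN

193.6


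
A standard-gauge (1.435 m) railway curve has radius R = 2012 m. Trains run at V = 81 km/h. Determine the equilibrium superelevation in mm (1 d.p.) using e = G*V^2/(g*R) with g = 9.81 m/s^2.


Convert speed: V = 81 / 3.6 = 22.5 m/s
Apply formula: e = 1.435 * 22.5^2 / (9.81 * 2012)
e = 1.435 * 506.25 / 19737.72
e = 0.036806 m = 36.8 mm

36.8


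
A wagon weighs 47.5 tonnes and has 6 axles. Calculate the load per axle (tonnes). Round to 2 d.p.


Load per axle = total weight / number of axles
Load = 47.5 / 6
Load = 7.92 tonnes

7.92


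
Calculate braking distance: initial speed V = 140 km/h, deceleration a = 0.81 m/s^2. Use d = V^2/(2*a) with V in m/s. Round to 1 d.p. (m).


Convert speed: V = 140 / 3.6 = 38.8889 m/s
V^2 = 1512.3457
d = 1512.3457 / (2 * 0.81)
d = 1512.3457 / 1.62
d = 933.5 m

933.5


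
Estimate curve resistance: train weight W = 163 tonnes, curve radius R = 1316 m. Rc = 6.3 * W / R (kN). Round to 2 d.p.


Rc = 6.3 * W / R
Rc = 6.3 * 163 / 1316
Rc = 1026.9 / 1316
Rc = 0.78 kN

0.78


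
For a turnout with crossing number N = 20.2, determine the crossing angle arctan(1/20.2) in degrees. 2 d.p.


1/N = 1/20.2 = 0.049505
angle = arctan(0.049505) = 0.049465 rad
angle = 0.049465 * 180/pi = 2.83 degrees

2.83


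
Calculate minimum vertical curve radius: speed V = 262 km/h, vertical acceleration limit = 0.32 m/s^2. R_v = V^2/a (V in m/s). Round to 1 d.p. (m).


Convert speed: V = 262 / 3.6 = 72.7778 m/s
V^2 = 5296.6049 m^2/s^2
R_v = 5296.6049 / 0.32
R_v = 16551.9 m

16551.9


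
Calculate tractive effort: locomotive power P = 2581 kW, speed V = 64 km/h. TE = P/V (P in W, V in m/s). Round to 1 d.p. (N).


Convert: P = 2581 kW = 2581000 W
V = 64 / 3.6 = 17.7778 m/s
TE = 2581000 / 17.7778
TE = 145181.3 N

145181.3


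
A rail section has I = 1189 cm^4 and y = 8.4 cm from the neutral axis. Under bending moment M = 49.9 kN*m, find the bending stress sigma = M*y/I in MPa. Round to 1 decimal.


Convert units:
M = 49.9 kN*m = 49900000 N*mm
y = 8.4 cm = 84 mm
I = 1189 cm^4 = 11890000 mm^4
sigma = 49900000 * 84 / 11890000
sigma = 352.5 MPa

352.5


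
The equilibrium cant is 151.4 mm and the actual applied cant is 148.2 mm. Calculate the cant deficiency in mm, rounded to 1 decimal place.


Cant deficiency = equilibrium cant - actual cant
CD = 151.4 - 148.2
CD = 3.2 mm

3.2


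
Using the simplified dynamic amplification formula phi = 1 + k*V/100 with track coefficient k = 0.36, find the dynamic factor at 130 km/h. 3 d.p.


phi = 1 + k * V / 100
phi = 1 + 0.36 * 130 / 100
phi = 1 + 0.468
phi = 1.468

1.468


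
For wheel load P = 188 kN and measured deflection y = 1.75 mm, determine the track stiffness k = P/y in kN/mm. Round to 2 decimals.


Track stiffness k = P / y
k = 188 / 1.75
k = 107.43 kN/mm

107.43


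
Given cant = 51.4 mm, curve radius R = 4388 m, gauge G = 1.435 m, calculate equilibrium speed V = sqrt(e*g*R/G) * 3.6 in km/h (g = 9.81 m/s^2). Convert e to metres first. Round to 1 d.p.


Convert cant: e = 51.4 mm = 0.0514 m
V_ms = sqrt(0.0514 * 9.81 * 4388 / 1.435)
V_ms = sqrt(1541.866754) = 39.2666 m/s
V = 39.2666 * 3.6 = 141.4 km/h

141.4


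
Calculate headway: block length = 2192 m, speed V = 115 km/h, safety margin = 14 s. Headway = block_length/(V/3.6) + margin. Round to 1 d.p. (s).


V = 115 / 3.6 = 31.9444 m/s
Block traversal time = 2192 / 31.9444 = 68.6191 s
Headway = 68.6191 + 14
Headway = 82.6 s

82.6


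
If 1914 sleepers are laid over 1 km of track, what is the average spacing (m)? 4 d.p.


Spacing = 1000 m / number of sleepers
Spacing = 1000 / 1914
Spacing = 0.5225 m

0.5225


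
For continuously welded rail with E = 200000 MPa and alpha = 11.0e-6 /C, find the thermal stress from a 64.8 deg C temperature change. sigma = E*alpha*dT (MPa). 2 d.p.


sigma = E * alpha * dT
sigma = 200000 * 11.0e-6 * 64.8
sigma = 2.2 * 64.8
sigma = 142.56 MPa

142.56


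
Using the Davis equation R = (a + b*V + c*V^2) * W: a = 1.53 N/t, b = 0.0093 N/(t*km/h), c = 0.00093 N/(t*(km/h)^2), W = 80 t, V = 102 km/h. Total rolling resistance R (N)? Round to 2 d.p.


b*V = 0.0093 * 102 = 0.9486
c*V^2 = 0.00093 * 10404 = 9.67572
R_per_t = 1.53 + 0.9486 + 9.67572 = 12.15432 N/t
R_total = 12.15432 * 80 = 972.35 N

972.35


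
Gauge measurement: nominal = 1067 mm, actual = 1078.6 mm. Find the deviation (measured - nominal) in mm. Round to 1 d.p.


Deviation = measured - nominal
Deviation = 1078.6 - 1067
Deviation = 11.6 mm

11.6


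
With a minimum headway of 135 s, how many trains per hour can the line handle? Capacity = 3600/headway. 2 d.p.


Capacity = 3600 / headway
Capacity = 3600 / 135
Capacity = 26.67 trains/hour

26.67


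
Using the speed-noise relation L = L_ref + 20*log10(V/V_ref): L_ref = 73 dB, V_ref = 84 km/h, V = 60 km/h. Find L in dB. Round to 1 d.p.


V/V_ref = 60 / 84 = 0.714286
log10(0.714286) = -0.146128
20 * -0.146128 = -2.9226
L = 73 + -2.9226 = 70.1 dB

70.1


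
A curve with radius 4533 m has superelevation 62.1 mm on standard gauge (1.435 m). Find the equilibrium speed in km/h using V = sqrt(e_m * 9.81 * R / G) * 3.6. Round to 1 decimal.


Convert cant: e = 62.1 mm = 0.0621 m
V_ms = sqrt(0.0621 * 9.81 * 4533 / 1.435)
V_ms = sqrt(1924.395911) = 43.8679 m/s
V = 43.8679 * 3.6 = 157.9 km/h

157.9


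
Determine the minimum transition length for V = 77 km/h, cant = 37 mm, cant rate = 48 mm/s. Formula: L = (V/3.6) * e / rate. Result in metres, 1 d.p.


Convert speed: V = 77 / 3.6 = 21.3889 m/s
L = 21.3889 * 37 / 48
L = 791.3889 / 48
L = 16.5 m

16.5


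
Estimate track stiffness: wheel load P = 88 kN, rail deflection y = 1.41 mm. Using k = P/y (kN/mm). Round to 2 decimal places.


Track stiffness k = P / y
k = 88 / 1.41
k = 62.41 kN/mm

62.41


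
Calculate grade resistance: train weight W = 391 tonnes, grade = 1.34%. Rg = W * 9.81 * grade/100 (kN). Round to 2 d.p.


Rg = W * 9.81 * grade / 100
Rg = 391 * 9.81 * 1.34 / 100
Rg = 3835.71 * 0.0134
Rg = 51.40 kN

51.40


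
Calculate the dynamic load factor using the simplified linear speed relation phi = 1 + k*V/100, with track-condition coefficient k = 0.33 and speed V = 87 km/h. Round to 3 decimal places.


phi = 1 + k * V / 100
phi = 1 + 0.33 * 87 / 100
phi = 1 + 0.2871
phi = 1.287

1.287


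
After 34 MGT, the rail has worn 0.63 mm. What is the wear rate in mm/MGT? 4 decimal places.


Wear rate = total wear / cumulative tonnage
Rate = 0.63 / 34
Rate = 0.0185 mm/MGT

0.0185


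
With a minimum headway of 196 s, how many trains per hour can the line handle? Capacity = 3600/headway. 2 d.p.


Capacity = 3600 / headway
Capacity = 3600 / 196
Capacity = 18.37 trains/hour

18.37


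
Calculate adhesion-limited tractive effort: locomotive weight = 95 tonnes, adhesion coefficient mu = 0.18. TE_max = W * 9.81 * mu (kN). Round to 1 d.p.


TE_max = W * g * mu
TE_max = 95 * 9.81 * 0.18
TE_max = 931.95 * 0.18
TE_max = 167.8 kN

167.8


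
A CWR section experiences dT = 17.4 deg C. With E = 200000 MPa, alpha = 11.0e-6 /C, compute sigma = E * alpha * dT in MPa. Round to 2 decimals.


sigma = E * alpha * dT
sigma = 200000 * 11.0e-6 * 17.4
sigma = 2.2 * 17.4
sigma = 38.28 MPa

38.28


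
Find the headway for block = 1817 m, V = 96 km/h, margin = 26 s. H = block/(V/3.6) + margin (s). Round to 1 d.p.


V = 96 / 3.6 = 26.6667 m/s
Block traversal time = 1817 / 26.6667 = 68.1375 s
Headway = 68.1375 + 26
Headway = 94.1 s

94.1


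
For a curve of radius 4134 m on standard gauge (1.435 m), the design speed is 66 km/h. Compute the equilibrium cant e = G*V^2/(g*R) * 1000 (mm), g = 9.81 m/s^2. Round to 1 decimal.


Convert speed: V = 66 / 3.6 = 18.3333 m/s
Apply formula: e = 1.435 * 18.3333^2 / (9.81 * 4134)
e = 1.435 * 336.1111 / 40554.54
e = 0.011893 m = 11.9 mm

11.9


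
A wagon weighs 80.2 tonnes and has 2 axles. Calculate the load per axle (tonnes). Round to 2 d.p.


Load per axle = total weight / number of axles
Load = 80.2 / 2
Load = 40.10 tonnes

40.10


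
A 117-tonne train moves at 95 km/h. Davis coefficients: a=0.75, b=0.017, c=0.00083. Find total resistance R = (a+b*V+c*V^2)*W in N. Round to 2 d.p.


b*V = 0.017 * 95 = 1.615
c*V^2 = 0.00083 * 9025 = 7.49075
R_per_t = 0.75 + 1.615 + 7.49075 = 9.85575 N/t
R_total = 9.85575 * 117 = 1153.12 N

1153.12


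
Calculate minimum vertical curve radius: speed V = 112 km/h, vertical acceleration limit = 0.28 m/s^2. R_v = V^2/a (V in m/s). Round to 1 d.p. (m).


Convert speed: V = 112 / 3.6 = 31.1111 m/s
V^2 = 967.9012 m^2/s^2
R_v = 967.9012 / 0.28
R_v = 3456.8 m

3456.8


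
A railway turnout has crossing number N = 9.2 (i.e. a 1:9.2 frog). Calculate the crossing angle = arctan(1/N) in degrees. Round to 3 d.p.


1/N = 1/9.2 = 0.108696
angle = arctan(0.108696) = 0.108271 rad
angle = 0.108271 * 180/pi = 6.203 degrees

6.203


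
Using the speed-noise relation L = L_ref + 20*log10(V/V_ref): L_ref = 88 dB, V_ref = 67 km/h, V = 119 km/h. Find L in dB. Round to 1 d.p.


V/V_ref = 119 / 67 = 1.776119
log10(1.776119) = 0.249472
20 * 0.249472 = 4.9894
L = 88 + 4.9894 = 93.0 dB

93.0


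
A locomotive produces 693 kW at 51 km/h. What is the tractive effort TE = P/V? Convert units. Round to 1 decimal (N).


Convert: P = 693 kW = 693000 W
V = 51 / 3.6 = 14.1667 m/s
TE = 693000 / 14.1667
TE = 48917.6 N

48917.6


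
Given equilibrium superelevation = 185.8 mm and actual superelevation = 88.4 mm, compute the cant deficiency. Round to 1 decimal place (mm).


Cant deficiency = equilibrium cant - actual cant
CD = 185.8 - 88.4
CD = 97.4 mm

97.4


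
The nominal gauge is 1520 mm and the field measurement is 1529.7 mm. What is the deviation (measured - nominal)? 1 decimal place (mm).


Deviation = measured - nominal
Deviation = 1529.7 - 1520
Deviation = 9.7 mm

9.7


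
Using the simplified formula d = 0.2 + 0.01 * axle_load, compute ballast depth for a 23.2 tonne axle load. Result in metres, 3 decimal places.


d = 0.2 + 0.01 * 23.2
d = 0.2 + 0.232
d = 0.432 m

0.432


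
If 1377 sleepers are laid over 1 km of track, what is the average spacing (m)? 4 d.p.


Spacing = 1000 m / number of sleepers
Spacing = 1000 / 1377
Spacing = 0.7262 m

0.7262


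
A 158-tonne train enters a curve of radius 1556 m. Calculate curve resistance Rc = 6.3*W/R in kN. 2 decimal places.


Rc = 6.3 * W / R
Rc = 6.3 * 158 / 1556
Rc = 995.4 / 1556
Rc = 0.64 kN

0.64


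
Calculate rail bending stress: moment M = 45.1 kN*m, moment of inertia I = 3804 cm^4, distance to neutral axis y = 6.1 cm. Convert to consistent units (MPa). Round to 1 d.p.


Convert units:
M = 45.1 kN*m = 45100000 N*mm
y = 6.1 cm = 61 mm
I = 3804 cm^4 = 38040000 mm^4
sigma = 45100000 * 61 / 38040000
sigma = 72.3 MPa

72.3


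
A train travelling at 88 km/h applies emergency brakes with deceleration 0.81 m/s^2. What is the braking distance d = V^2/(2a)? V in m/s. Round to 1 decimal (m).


Convert speed: V = 88 / 3.6 = 24.4444 m/s
V^2 = 597.5309
d = 597.5309 / (2 * 0.81)
d = 597.5309 / 1.62
d = 368.8 m

368.8


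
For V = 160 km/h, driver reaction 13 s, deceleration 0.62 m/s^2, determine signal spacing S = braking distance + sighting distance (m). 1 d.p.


V = 160 / 3.6 = 44.4444 m/s
Braking distance = 44.4444^2 / (2*0.62) = 1592.9908 m
Sighting distance = 44.4444 * 13 = 577.7778 m
S = 1592.9908 + 577.7778 = 2170.8 m

2170.8


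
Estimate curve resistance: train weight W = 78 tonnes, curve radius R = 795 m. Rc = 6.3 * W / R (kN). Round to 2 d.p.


Rc = 6.3 * W / R
Rc = 6.3 * 78 / 795
Rc = 491.4 / 795
Rc = 0.62 kN

0.62


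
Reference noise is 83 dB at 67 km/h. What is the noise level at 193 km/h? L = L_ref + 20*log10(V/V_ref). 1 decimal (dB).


V/V_ref = 193 / 67 = 2.880597
log10(2.880597) = 0.459483
20 * 0.459483 = 9.1897
L = 83 + 9.1897 = 92.2 dB

92.2


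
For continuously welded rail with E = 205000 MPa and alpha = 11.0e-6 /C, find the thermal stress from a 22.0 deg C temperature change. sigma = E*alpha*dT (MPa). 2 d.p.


sigma = E * alpha * dT
sigma = 205000 * 11.0e-6 * 22.0
sigma = 2.255 * 22.0
sigma = 49.61 MPa

49.61


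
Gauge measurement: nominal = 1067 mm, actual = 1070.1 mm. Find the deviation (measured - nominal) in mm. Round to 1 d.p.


Deviation = measured - nominal
Deviation = 1070.1 - 1067
Deviation = 3.1 mm

3.1


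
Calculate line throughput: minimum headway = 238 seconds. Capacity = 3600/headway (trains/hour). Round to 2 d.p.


Capacity = 3600 / headway
Capacity = 3600 / 238
Capacity = 15.13 trains/hour

15.13


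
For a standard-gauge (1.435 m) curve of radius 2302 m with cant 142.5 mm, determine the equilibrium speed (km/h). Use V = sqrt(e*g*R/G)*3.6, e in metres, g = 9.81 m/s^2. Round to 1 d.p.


Convert cant: e = 142.5 mm = 0.1425 m
V_ms = sqrt(0.1425 * 9.81 * 2302 / 1.435)
V_ms = sqrt(2242.524983) = 47.3553 m/s
V = 47.3553 * 3.6 = 170.5 km/h

170.5


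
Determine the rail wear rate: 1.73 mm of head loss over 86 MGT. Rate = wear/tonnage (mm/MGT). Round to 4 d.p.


Wear rate = total wear / cumulative tonnage
Rate = 1.73 / 86
Rate = 0.0201 mm/MGT

0.0201


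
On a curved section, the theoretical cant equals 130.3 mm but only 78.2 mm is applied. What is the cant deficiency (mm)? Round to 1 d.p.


Cant deficiency = equilibrium cant - actual cant
CD = 130.3 - 78.2
CD = 52.1 mm

52.1


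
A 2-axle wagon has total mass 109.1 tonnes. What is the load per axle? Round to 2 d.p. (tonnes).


Load per axle = total weight / number of axles
Load = 109.1 / 2
Load = 54.55 tonnes

54.55


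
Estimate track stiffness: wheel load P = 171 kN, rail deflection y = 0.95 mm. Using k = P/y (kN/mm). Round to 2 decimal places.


Track stiffness k = P / y
k = 171 / 0.95
k = 180.00 kN/mm

180.00


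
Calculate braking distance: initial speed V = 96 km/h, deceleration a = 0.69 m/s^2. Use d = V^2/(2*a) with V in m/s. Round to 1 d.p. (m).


Convert speed: V = 96 / 3.6 = 26.6667 m/s
V^2 = 711.1111
d = 711.1111 / (2 * 0.69)
d = 711.1111 / 1.38
d = 515.3 m

515.3
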